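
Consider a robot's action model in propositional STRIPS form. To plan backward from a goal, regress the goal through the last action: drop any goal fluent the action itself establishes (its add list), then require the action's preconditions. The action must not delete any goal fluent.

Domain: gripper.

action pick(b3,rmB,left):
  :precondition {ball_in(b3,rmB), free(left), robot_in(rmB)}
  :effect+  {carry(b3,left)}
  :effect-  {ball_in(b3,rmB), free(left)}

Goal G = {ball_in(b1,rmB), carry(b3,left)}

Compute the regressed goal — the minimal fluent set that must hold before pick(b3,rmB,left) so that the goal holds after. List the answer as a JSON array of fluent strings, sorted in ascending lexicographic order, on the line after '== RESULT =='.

Compute (G \ add) ∪ pre:
  G ∩ del = {}  (empty — regression defined)
  G \ add = {ball_in(b1,rmB), carry(b3,left)} \ {carry(b3,left)} = {ball_in(b1,rmB)}
  ∪ pre   = {ball_in(b1,rmB)} ∪ {ball_in(b3,rmB), free(left), robot_in(rmB)}
          = {ball_in(b1,rmB), ball_in(b3,rmB), free(left), robot_in(rmB)}

== RESULT ==
["ball_in(b1,rmB)", "ball_in(b3,rmB)", "free(left)", "robot_in(rmB)"]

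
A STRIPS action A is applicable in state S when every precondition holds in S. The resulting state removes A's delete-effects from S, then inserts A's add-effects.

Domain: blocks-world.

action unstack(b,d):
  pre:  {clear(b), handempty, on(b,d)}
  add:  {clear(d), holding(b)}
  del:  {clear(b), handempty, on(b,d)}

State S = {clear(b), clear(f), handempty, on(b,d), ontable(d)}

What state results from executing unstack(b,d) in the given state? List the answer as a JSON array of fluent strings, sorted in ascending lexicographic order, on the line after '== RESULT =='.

Progress:
  pre ⊆ S: {clear(b), handempty, on(b,d)} ⊆ S  — applicable
  S \ del = {clear(f), ontable(d)}
  ∪ add   = {clear(d), clear(f), holding(b), ontable(d)}

== RESULT ==
["clear(d)", "clear(f)", "holding(b)", "ontable(d)"]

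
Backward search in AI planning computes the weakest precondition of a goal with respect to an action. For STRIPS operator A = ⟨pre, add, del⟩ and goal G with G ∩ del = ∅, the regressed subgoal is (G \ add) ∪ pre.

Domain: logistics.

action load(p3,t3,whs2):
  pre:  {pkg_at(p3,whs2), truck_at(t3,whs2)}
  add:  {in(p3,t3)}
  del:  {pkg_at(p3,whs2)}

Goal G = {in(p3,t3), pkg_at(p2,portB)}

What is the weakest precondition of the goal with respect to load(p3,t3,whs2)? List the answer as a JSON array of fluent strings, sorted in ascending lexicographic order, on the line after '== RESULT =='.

Regress:
  G ∩ del = {}  (empty — regression defined)
  G \ add = {in(p3,t3), pkg_at(p2,portB)} \ {in(p3,t3)} = {pkg_at(p2,portB)}
  ∪ pre   = {pkg_at(p2,portB)} ∪ {pkg_at(p3,whs2), truck_at(t3,whs2)}
          = {pkg_at(p2,portB), pkg_at(p3,whs2), truck_at(t3,whs2)}

== RESULT ==
["pkg_at(p2,portB)", "pkg_at(p3,whs2)", "truck_at(t3,whs2)"]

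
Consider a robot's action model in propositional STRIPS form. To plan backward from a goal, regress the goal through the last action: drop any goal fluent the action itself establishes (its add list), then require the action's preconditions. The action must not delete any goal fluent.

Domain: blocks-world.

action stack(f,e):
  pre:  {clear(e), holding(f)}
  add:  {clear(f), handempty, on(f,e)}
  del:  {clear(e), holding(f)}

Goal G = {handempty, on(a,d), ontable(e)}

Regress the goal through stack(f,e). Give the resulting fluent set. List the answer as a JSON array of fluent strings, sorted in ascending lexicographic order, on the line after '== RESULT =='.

Compute (G \ add) ∪ pre:
  G ∩ del = {}  (empty — regression defined)
  G \ add = {handempty, on(a,d), ontable(e)} \ {clear(f), handempty, on(f,e)} = {on(a,d), ontable(e)}
  ∪ pre   = {on(a,d), ontable(e)} ∪ {clear(e), holding(f)}
          = {clear(e), holding(f), on(a,d), ontable(e)}

== RESULT ==
["clear(e)", "holding(f)", "on(a,d)", "ontable(e)"]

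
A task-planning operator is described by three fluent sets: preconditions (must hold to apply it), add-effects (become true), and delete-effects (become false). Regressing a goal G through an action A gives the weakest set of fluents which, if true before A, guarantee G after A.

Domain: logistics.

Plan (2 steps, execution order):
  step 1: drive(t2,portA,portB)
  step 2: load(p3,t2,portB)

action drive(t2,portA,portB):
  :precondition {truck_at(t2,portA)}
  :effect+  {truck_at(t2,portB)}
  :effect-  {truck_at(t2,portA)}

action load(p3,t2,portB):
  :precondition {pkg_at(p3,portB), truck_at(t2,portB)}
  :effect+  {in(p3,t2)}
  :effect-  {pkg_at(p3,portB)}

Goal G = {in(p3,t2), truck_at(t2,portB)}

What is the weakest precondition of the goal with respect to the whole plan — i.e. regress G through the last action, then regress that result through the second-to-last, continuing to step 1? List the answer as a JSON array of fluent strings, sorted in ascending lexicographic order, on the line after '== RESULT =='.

Work backward from the goal:
  through step 2 (load(p3,t2,portB)): drop {in(p3,t2)}, keep {truck_at(t2,portB)}, require {pkg_at(p3,portB), truck_at(t2,portB)}
    → {pkg_at(p3,portB), truck_at(t2,portB)}
  through step 1 (drive(t2,portA,portB)): drop {truck_at(t2,portB)}, keep {pkg_at(p3,portB)}, require {truck_at(t2,portA)}
    → {pkg_at(p3,portB), truck_at(t2,portA)}

== RESULT ==
["pkg_at(p3,portB)", "truck_at(t2,portA)"]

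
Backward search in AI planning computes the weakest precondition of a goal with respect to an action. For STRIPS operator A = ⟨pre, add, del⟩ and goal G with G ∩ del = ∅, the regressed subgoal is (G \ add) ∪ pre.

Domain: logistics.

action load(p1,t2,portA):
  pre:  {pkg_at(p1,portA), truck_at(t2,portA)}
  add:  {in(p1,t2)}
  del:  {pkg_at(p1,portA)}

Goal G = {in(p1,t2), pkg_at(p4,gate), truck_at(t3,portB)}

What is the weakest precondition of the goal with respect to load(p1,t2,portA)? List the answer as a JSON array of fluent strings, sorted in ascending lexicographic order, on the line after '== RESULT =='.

Compute (G \ add) ∪ pre:
  G ∩ del = {}  (empty — regression defined)
  G \ add = {in(p1,t2), pkg_at(p4,gate), truck_at(t3,portB)} \ {in(p1,t2)} = {pkg_at(p4,gate), truck_at(t3,portB)}
  ∪ pre   = {pkg_at(p4,gate), truck_at(t3,portB)} ∪ {pkg_at(p1,portA), truck_at(t2,portA)}
          = {pkg_at(p1,portA), pkg_at(p4,gate), truck_at(t2,portA), truck_at(t3,portB)}

== RESULT ==
["pkg_at(p1,portA)", "pkg_at(p4,gate)", "truck_at(t2,portA)", "truck_at(t3,portB)"]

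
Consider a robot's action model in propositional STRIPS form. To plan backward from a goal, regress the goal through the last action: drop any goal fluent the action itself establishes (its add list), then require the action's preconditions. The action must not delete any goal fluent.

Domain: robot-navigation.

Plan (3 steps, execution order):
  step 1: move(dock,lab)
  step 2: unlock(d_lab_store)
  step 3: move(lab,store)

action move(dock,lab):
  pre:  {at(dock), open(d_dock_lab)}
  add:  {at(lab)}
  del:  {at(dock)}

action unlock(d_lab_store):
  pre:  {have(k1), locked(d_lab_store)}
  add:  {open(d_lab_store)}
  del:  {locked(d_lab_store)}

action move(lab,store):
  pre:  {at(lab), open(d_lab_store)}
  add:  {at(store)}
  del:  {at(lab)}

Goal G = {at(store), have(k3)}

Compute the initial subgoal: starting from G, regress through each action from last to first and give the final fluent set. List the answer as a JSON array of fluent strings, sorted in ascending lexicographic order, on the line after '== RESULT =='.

Regress step by step:
  through step 3 (move(lab,store)): drop {at(store)}, keep {have(k3)}, require {at(lab), open(d_lab_store)}
    → {at(lab), have(k3), open(d_lab_store)}
  through step 2 (unlock(d_lab_store)): drop {open(d_lab_store)}, keep {at(lab), have(k3)}, require {have(k1), locked(d_lab_store)}
    → {at(lab), have(k1), have(k3), locked(d_lab_store)}
  through step 1 (move(dock,lab)): drop {at(lab)}, keep {have(k1), have(k3), locked(d_lab_store)}, require {at(dock), open(d_dock_lab)}
    → {at(dock), have(k1), have(k3), locked(d_lab_store), open(d_dock_lab)}

== RESULT ==
["at(dock)", "have(k1)", "have(k3)", "locked(d_lab_store)", "open(d_dock_lab)"]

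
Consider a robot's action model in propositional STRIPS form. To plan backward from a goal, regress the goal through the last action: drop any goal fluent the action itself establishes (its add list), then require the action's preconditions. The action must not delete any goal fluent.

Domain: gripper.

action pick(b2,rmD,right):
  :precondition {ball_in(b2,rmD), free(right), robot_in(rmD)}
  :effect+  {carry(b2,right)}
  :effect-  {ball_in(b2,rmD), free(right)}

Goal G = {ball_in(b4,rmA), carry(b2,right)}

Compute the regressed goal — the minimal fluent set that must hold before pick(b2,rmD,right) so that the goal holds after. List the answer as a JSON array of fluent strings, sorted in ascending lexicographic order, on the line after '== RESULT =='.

Compute (G \ add) ∪ pre:
  G ∩ del = {}  (empty — regression defined)
  G \ add = {ball_in(b4,rmA), carry(b2,right)} \ {carry(b2,right)} = {ball_in(b4,rmA)}
  ∪ pre   = {ball_in(b4,rmA)} ∪ {ball_in(b2,rmD), free(right), robot_in(rmD)}
          = {ball_in(b2,rmD), ball_in(b4,rmA), free(right), robot_in(rmD)}

== RESULT ==
["ball_in(b2,rmD)", "ball_in(b4,rmA)", "free(right)", "robot_in(rmD)"]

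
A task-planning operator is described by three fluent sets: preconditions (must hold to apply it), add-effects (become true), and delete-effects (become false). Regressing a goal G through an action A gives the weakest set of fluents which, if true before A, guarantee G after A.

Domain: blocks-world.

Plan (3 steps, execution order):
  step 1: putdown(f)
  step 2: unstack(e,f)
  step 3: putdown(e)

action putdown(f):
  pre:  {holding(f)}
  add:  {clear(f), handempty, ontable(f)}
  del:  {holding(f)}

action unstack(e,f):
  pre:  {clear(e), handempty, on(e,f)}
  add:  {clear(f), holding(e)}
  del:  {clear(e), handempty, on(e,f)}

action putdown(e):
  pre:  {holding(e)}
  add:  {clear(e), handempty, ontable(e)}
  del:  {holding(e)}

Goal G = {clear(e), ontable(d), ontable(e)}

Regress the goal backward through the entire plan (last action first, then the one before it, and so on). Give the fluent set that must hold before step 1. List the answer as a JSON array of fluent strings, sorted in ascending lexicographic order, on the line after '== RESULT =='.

Regress step by step:
  through step 3 (putdown(e)): drop {clear(e), ontable(e)}, keep {ontable(d)}, require {holding(e)}
    → {holding(e), ontable(d)}
  through step 2 (unstack(e,f)): drop {holding(e)}, keep {ontable(d)}, require {clear(e), handempty, on(e,f)}
    → {clear(e), handempty, on(e,f), ontable(d)}
  through step 1 (putdown(f)): drop {handempty}, keep {clear(e), on(e,f), ontable(d)}, require {holding(f)}
    → {clear(e), holding(f), on(e,f), ontable(d)}

== RESULT ==
["clear(e)", "holding(f)", "on(e,f)", "ontable(d)"]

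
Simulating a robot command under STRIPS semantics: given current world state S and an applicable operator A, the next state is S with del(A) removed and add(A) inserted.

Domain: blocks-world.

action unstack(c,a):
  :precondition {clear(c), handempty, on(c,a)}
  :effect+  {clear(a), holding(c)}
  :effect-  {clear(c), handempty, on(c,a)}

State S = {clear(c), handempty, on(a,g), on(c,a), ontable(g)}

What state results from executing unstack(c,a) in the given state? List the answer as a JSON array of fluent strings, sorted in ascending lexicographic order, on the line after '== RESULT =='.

Progress:
  pre ⊆ S: {clear(c), handempty, on(c,a)} ⊆ S  — applicable
  S \ del = {on(a,g), ontable(g)}
  ∪ add   = {clear(a), holding(c), on(a,g), ontable(g)}

== RESULT ==
["clear(a)", "holding(c)", "on(a,g)", "ontable(g)"]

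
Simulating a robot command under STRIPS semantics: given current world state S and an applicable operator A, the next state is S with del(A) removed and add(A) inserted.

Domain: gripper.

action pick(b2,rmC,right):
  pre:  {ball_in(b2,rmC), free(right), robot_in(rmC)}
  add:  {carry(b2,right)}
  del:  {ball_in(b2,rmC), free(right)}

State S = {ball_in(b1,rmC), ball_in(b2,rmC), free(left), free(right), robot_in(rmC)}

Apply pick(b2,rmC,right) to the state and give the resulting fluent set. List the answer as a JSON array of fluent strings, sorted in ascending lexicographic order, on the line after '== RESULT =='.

Compute (S \ del) ∪ add:
  pre ⊆ S: {ball_in(b2,rmC), free(right), robot_in(rmC)} ⊆ S  — applicable
  S \ del = {ball_in(b1,rmC), free(left), robot_in(rmC)}
  ∪ add   = {ball_in(b1,rmC), carry(b2,right), free(left), robot_in(rmC)}

== RESULT ==
["ball_in(b1,rmC)", "carry(b2,right)", "free(left)", "robot_in(rmC)"]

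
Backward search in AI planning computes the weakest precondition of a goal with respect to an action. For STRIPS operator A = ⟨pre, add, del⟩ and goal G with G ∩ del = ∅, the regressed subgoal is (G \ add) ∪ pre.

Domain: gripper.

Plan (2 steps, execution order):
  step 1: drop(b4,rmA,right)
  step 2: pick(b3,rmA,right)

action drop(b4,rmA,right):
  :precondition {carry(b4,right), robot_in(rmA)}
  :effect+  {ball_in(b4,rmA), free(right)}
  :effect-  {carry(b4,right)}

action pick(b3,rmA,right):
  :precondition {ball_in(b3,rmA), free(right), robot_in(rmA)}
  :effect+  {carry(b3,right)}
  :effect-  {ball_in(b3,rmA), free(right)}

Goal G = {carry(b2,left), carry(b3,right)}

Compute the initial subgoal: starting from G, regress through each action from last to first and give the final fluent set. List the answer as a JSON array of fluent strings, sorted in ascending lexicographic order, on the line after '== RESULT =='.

Regress step by step:
  through step 2 (pick(b3,rmA,right)): drop {carry(b3,right)}, keep {carry(b2,left)}, require {ball_in(b3,rmA), free(right), robot_in(rmA)}
    → {ball_in(b3,rmA), carry(b2,left), free(right), robot_in(rmA)}
  through step 1 (drop(b4,rmA,right)): drop {free(right)}, keep {ball_in(b3,rmA), carry(b2,left), robot_in(rmA)}, require {carry(b4,right), robot_in(rmA)}
    → {ball_in(b3,rmA), carry(b2,left), carry(b4,right), robot_in(rmA)}

== RESULT ==
["ball_in(b3,rmA)", "carry(b2,left)", "carry(b4,right)", "robot_in(rmA)"]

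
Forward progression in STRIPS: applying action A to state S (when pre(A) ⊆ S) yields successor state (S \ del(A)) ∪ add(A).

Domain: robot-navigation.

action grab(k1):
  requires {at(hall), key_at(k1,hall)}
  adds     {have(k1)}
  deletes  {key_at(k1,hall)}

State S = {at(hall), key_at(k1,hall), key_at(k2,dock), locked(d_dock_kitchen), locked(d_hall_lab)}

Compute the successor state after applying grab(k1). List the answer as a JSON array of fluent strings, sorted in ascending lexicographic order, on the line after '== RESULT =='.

Compute (S \ del) ∪ add:
  pre ⊆ S: {at(hall), key_at(k1,hall)} ⊆ S  — applicable
  S \ del = {at(hall), key_at(k2,dock), locked(d_dock_kitchen), locked(d_hall_lab)}
  ∪ add   = {at(hall), have(k1), key_at(k2,dock), locked(d_dock_kitchen), locked(d_hall_lab)}

== RESULT ==
["at(hall)", "have(k1)", "key_at(k2,dock)", "locked(d_dock_kitchen)", "locked(d_hall_lab)"]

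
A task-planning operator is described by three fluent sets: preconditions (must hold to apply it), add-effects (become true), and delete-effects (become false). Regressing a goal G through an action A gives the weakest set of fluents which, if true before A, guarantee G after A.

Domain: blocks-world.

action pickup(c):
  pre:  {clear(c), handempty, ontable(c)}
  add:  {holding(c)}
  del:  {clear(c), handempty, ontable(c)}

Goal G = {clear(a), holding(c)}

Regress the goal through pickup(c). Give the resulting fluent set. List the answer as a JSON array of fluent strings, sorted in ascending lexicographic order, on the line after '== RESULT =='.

Compute (G \ add) ∪ pre:
  G ∩ del = {}  (empty — regression defined)
  G \ add = {clear(a), holding(c)} \ {holding(c)} = {clear(a)}
  ∪ pre   = {clear(a)} ∪ {clear(c), handempty, ontable(c)}
          = {clear(a), clear(c), handempty, ontable(c)}

== RESULT ==
["clear(a)", "clear(c)", "handempty", "ontable(c)"]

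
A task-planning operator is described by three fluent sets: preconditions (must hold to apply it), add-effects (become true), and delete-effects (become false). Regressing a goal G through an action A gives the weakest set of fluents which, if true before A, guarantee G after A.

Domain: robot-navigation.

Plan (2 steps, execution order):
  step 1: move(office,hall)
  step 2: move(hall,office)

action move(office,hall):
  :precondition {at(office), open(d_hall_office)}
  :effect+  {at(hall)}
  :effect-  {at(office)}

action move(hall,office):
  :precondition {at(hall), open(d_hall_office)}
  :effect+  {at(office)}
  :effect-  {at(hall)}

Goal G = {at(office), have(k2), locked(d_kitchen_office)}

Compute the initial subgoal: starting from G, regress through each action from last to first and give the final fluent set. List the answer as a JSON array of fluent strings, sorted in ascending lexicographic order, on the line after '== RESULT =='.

Work backward from the goal:
  through step 2 (move(hall,office)): drop {at(office)}, keep {have(k2), locked(d_kitchen_office)}, require {at(hall), open(d_hall_office)}
    → {at(hall), have(k2), locked(d_kitchen_office), open(d_hall_office)}
  through step 1 (move(office,hall)): drop {at(hall)}, keep {have(k2), locked(d_kitchen_office), open(d_hall_office)}, require {at(office), open(d_hall_office)}
    → {at(office), have(k2), locked(d_kitchen_office), open(d_hall_office)}

== RESULT ==
["at(office)", "have(k2)", "locked(d_kitchen_office)", "open(d_hall_office)"]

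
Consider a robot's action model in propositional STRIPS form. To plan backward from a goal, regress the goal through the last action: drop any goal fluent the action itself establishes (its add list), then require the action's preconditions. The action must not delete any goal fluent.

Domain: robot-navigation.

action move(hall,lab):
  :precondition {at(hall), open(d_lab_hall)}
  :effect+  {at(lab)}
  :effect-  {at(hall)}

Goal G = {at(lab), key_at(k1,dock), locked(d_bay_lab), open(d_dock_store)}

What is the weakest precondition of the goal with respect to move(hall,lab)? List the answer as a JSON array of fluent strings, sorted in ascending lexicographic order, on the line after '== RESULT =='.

Regress:
  G ∩ del = {}  (empty — regression defined)
  G \ add = {at(lab), key_at(k1,dock), locked(d_bay_lab), open(d_dock_store)} \ {at(lab)} = {key_at(k1,dock), locked(d_bay_lab), open(d_dock_store)}
  ∪ pre   = {key_at(k1,dock), locked(d_bay_lab), open(d_dock_store)} ∪ {at(hall), open(d_lab_hall)}
          = {at(hall), key_at(k1,dock), locked(d_bay_lab), open(d_dock_store), open(d_lab_hall)}

== RESULT ==
["at(hall)", "key_at(k1,dock)", "locked(d_bay_lab)", "open(d_dock_store)", "open(d_lab_hall)"]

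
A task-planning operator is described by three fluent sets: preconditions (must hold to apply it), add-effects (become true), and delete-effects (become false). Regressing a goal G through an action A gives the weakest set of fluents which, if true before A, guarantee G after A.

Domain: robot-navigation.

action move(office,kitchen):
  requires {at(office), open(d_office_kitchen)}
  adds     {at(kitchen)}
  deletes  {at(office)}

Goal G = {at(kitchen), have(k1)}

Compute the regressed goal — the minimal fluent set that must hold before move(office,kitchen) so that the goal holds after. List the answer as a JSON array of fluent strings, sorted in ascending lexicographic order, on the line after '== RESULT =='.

Compute (G \ add) ∪ pre:
  G ∩ del = {}  (empty — regression defined)
  G \ add = {at(kitchen), have(k1)} \ {at(kitchen)} = {have(k1)}
  ∪ pre   = {have(k1)} ∪ {at(office), open(d_office_kitchen)}
          = {at(office), have(k1), open(d_office_kitchen)}

== RESULT ==
["at(office)", "have(k1)", "open(d_office_kitchen)"]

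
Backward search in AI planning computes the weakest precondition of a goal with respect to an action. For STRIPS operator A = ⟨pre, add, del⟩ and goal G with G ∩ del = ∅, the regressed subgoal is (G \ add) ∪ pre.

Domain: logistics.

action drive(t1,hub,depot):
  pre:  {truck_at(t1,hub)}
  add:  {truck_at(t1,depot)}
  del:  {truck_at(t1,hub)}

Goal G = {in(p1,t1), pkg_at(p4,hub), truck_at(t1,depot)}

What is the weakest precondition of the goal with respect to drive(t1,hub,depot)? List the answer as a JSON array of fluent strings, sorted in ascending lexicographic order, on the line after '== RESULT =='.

Compute (G \ add) ∪ pre:
  G ∩ del = {}  (empty — regression defined)
  G \ add = {in(p1,t1), pkg_at(p4,hub), truck_at(t1,depot)} \ {truck_at(t1,depot)} = {in(p1,t1), pkg_at(p4,hub)}
  ∪ pre   = {in(p1,t1), pkg_at(p4,hub)} ∪ {truck_at(t1,hub)}
          = {in(p1,t1), pkg_at(p4,hub), truck_at(t1,hub)}

== RESULT ==
["in(p1,t1)", "pkg_at(p4,hub)", "truck_at(t1,hub)"]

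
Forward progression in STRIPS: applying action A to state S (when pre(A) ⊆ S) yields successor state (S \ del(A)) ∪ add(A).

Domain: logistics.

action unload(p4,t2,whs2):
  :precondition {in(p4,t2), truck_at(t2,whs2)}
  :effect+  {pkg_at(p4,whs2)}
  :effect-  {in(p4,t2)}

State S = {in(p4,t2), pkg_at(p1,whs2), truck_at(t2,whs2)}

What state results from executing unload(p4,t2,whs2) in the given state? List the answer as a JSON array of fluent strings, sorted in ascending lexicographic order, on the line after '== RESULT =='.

Progress:
  pre ⊆ S: {in(p4,t2), truck_at(t2,whs2)} ⊆ S  — applicable
  S \ del = {pkg_at(p1,whs2), truck_at(t2,whs2)}
  ∪ add   = {pkg_at(p1,whs2), pkg_at(p4,whs2), truck_at(t2,whs2)}

== RESULT ==
["pkg_at(p1,whs2)", "pkg_at(p4,whs2)", "truck_at(t2,whs2)"]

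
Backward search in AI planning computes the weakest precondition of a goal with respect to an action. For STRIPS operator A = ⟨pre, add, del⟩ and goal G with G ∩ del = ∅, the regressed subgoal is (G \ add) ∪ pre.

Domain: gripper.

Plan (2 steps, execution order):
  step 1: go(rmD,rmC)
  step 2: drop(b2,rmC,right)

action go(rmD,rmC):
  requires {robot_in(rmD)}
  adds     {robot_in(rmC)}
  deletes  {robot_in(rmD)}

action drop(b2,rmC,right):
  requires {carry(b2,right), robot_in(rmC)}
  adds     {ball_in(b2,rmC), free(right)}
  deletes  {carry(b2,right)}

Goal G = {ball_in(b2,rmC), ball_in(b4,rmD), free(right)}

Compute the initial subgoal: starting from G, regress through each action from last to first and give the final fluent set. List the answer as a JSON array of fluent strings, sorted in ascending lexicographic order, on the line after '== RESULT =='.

Regress step by step:
  through step 2 (drop(b2,rmC,right)): drop {ball_in(b2,rmC), free(right)}, keep {ball_in(b4,rmD)}, require {carry(b2,right), robot_in(rmC)}
    → {ball_in(b4,rmD), carry(b2,right), robot_in(rmC)}
  through step 1 (go(rmD,rmC)): drop {robot_in(rmC)}, keep {ball_in(b4,rmD), carry(b2,right)}, require {robot_in(rmD)}
    → {ball_in(b4,rmD), carry(b2,right), robot_in(rmD)}

== RESULT ==
["ball_in(b4,rmD)", "carry(b2,right)", "robot_in(rmD)"]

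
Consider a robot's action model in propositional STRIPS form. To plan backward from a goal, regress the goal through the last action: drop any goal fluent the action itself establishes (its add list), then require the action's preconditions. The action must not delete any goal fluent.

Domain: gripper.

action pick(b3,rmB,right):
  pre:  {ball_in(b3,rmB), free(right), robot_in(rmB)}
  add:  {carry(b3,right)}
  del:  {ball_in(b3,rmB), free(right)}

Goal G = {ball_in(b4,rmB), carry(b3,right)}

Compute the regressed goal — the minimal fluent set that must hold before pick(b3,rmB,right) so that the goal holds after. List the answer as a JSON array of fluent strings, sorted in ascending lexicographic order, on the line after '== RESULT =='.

Regress:
  G ∩ del = {}  (empty — regression defined)
  G \ add = {ball_in(b4,rmB), carry(b3,right)} \ {carry(b3,right)} = {ball_in(b4,rmB)}
  ∪ pre   = {ball_in(b4,rmB)} ∪ {ball_in(b3,rmB), free(right), robot_in(rmB)}
          = {ball_in(b3,rmB), ball_in(b4,rmB), free(right), robot_in(rmB)}

== RESULT ==
["ball_in(b3,rmB)", "ball_in(b4,rmB)", "free(right)", "robot_in(rmB)"]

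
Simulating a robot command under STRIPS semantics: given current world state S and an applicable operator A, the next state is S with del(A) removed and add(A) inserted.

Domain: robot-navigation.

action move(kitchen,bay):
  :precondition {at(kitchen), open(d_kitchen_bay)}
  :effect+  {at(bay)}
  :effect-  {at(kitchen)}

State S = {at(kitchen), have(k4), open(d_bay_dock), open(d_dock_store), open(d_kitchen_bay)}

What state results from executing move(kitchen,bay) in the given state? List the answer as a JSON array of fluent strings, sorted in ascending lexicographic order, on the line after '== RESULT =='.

Compute (S \ del) ∪ add:
  pre ⊆ S: {at(kitchen), open(d_kitchen_bay)} ⊆ S  — applicable
  S \ del = {have(k4), open(d_bay_dock), open(d_dock_store), open(d_kitchen_bay)}
  ∪ add   = {at(bay), have(k4), open(d_bay_dock), open(d_dock_store), open(d_kitchen_bay)}

== RESULT ==
["at(bay)", "have(k4)", "open(d_bay_dock)", "open(d_dock_store)", "open(d_kitchen_bay)"]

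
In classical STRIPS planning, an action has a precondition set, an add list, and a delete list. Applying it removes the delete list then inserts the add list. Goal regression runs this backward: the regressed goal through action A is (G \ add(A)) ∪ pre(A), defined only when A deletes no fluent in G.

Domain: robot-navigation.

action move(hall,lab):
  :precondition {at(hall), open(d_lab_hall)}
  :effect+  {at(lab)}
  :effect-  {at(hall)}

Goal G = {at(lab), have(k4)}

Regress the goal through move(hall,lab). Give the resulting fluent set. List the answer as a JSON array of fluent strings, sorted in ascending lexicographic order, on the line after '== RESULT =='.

Compute (G \ add) ∪ pre:
  G ∩ del = {}  (empty — regression defined)
  G \ add = {at(lab), have(k4)} \ {at(lab)} = {have(k4)}
  ∪ pre   = {have(k4)} ∪ {at(hall), open(d_lab_hall)}
          = {at(hall), have(k4), open(d_lab_hall)}

== RESULT ==
["at(hall)", "have(k4)", "open(d_lab_hall)"]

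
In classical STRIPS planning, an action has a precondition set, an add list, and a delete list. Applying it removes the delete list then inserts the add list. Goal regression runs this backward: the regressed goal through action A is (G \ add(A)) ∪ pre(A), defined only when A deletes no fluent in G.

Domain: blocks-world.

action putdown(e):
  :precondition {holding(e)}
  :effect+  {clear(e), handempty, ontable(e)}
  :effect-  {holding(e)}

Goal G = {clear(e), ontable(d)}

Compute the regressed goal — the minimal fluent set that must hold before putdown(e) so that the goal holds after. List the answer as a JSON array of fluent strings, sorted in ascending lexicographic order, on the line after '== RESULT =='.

Compute (G \ add) ∪ pre:
  G ∩ del = {}  (empty — regression defined)
  G \ add = {clear(e), ontable(d)} \ {clear(e), handempty, ontable(e)} = {ontable(d)}
  ∪ pre   = {ontable(d)} ∪ {holding(e)}
          = {holding(e), ontable(d)}

== RESULT ==
["holding(e)", "ontable(d)"]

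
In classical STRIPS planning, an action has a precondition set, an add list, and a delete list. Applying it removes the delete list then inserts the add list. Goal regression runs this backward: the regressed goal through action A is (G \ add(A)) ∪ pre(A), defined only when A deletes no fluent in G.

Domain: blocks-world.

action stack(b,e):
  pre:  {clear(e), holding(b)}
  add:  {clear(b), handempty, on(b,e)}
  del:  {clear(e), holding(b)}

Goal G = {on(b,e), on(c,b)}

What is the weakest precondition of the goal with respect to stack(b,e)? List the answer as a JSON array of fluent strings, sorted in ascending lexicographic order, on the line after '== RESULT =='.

Compute (G \ add) ∪ pre:
  G ∩ del = {}  (empty — regression defined)
  G \ add = {on(b,e), on(c,b)} \ {clear(b), handempty, on(b,e)} = {on(c,b)}
  ∪ pre   = {on(c,b)} ∪ {clear(e), holding(b)}
          = {clear(e), holding(b), on(c,b)}

== RESULT ==
["clear(e)", "holding(b)", "on(c,b)"]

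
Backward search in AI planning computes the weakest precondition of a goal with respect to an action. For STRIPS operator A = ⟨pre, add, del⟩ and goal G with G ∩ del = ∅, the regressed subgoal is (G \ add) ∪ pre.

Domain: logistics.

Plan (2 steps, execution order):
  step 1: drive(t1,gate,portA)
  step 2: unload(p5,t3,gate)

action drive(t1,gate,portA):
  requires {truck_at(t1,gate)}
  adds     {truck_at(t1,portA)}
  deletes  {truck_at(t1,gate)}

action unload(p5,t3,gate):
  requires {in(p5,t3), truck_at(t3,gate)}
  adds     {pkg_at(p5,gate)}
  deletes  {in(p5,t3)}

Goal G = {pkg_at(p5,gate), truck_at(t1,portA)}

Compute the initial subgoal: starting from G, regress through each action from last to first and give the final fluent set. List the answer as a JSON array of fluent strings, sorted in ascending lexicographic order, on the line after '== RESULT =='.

Work backward from the goal:
  through step 2 (unload(p5,t3,gate)): drop {pkg_at(p5,gate)}, keep {truck_at(t1,portA)}, require {in(p5,t3), truck_at(t3,gate)}
    → {in(p5,t3), truck_at(t1,portA), truck_at(t3,gate)}
  through step 1 (drive(t1,gate,portA)): drop {truck_at(t1,portA)}, keep {in(p5,t3), truck_at(t3,gate)}, require {truck_at(t1,gate)}
    → {in(p5,t3), truck_at(t1,gate), truck_at(t3,gate)}

== RESULT ==
["in(p5,t3)", "truck_at(t1,gate)", "truck_at(t3,gate)"]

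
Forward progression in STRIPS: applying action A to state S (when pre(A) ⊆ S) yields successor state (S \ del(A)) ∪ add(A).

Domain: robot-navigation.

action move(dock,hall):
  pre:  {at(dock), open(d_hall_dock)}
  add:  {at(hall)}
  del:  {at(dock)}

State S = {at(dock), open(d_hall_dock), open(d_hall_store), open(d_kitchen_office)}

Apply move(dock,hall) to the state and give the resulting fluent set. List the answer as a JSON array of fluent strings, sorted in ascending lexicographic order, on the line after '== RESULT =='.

Compute (S \ del) ∪ add:
  pre ⊆ S: {at(dock), open(d_hall_dock)} ⊆ S  — applicable
  S \ del = {open(d_hall_dock), open(d_hall_store), open(d_kitchen_office)}
  ∪ add   = {at(hall), open(d_hall_dock), open(d_hall_store), open(d_kitchen_office)}

== RESULT ==
["at(hall)", "open(d_hall_dock)", "open(d_hall_store)", "open(d_kitchen_office)"]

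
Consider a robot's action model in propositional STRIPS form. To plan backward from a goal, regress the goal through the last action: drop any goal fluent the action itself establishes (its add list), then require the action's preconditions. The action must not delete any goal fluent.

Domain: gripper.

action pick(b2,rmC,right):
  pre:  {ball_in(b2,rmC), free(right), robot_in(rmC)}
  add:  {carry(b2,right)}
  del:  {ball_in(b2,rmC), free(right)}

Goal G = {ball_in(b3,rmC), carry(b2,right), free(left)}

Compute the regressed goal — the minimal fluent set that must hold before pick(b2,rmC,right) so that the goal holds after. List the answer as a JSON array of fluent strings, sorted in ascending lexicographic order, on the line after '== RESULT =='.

Regress:
  G ∩ del = {}  (empty — regression defined)
  G \ add = {ball_in(b3,rmC), carry(b2,right), free(left)} \ {carry(b2,right)} = {ball_in(b3,rmC), free(left)}
  ∪ pre   = {ball_in(b3,rmC), free(left)} ∪ {ball_in(b2,rmC), free(right), robot_in(rmC)}
          = {ball_in(b2,rmC), ball_in(b3,rmC), free(left), free(right), robot_in(rmC)}

== RESULT ==
["ball_in(b2,rmC)", "ball_in(b3,rmC)", "free(left)", "free(right)", "robot_in(rmC)"]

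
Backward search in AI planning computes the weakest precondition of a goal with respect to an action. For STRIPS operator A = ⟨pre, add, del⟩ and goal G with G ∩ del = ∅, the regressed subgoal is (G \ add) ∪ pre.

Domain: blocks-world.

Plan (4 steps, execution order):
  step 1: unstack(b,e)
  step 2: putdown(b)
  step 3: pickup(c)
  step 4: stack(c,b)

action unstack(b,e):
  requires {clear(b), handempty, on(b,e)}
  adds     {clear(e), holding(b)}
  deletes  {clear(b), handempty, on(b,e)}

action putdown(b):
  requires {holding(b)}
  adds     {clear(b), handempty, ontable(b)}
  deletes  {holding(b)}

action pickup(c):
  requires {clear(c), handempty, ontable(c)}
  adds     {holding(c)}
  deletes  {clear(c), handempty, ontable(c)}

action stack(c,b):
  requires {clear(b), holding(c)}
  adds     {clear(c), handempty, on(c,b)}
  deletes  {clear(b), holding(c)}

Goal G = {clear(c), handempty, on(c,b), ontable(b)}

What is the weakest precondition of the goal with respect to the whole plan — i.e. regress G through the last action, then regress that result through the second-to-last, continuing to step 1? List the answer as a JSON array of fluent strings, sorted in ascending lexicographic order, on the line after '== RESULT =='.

Regress step by step:
  through step 4 (stack(c,b)): drop {clear(c), handempty, on(c,b)}, keep {ontable(b)}, require {clear(b), holding(c)}
    → {clear(b), holding(c), ontable(b)}
  through step 3 (pickup(c)): drop {holding(c)}, keep {clear(b), ontable(b)}, require {clear(c), handempty, ontable(c)}
    → {clear(b), clear(c), handempty, ontable(b), ontable(c)}
  through step 2 (putdown(b)): drop {clear(b), handempty, ontable(b)}, keep {clear(c), ontable(c)}, require {holding(b)}
    → {clear(c), holding(b), ontable(c)}
  through step 1 (unstack(b,e)): drop {holding(b)}, keep {clear(c), ontable(c)}, require {clear(b), handempty, on(b,e)}
    → {clear(b), clear(c), handempty, on(b,e), ontable(c)}

== RESULT ==
["clear(b)", "clear(c)", "handempty", "on(b,e)", "ontable(c)"]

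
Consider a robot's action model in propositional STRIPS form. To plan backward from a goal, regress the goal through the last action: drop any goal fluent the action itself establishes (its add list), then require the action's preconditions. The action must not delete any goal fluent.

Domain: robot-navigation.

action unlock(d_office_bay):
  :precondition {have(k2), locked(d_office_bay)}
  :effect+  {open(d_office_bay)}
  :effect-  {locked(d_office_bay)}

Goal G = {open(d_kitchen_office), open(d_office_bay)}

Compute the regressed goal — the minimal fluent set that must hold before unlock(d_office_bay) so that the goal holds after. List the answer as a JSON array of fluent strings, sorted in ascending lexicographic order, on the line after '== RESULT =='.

Regress:
  G ∩ del = {}  (empty — regression defined)
  G \ add = {open(d_kitchen_office), open(d_office_bay)} \ {open(d_office_bay)} = {open(d_kitchen_office)}
  ∪ pre   = {open(d_kitchen_office)} ∪ {have(k2), locked(d_office_bay)}
          = {have(k2), locked(d_office_bay), open(d_kitchen_office)}

== RESULT ==
["have(k2)", "locked(d_office_bay)", "open(d_kitchen_office)"]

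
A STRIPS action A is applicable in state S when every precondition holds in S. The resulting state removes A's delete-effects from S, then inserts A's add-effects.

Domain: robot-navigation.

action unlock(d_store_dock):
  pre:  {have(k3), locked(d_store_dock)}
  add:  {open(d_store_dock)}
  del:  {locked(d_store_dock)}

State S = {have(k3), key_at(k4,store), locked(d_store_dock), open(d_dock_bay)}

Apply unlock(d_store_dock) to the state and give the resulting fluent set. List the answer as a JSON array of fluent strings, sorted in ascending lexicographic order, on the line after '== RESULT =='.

Progress:
  pre ⊆ S: {have(k3), locked(d_store_dock)} ⊆ S  — applicable
  S \ del = {have(k3), key_at(k4,store), open(d_dock_bay)}
  ∪ add   = {have(k3), key_at(k4,store), open(d_dock_bay), open(d_store_dock)}

== RESULT ==
["have(k3)", "key_at(k4,store)", "open(d_dock_bay)", "open(d_store_dock)"]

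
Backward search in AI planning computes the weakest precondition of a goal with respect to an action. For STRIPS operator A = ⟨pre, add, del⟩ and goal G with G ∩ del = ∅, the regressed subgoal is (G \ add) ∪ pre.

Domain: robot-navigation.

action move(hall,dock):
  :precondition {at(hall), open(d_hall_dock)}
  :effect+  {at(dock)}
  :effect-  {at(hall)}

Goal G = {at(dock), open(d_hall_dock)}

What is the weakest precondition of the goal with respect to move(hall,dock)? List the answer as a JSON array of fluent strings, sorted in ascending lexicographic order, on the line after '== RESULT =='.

Compute (G \ add) ∪ pre:
  G ∩ del = {}  (empty — regression defined)
  G \ add = {at(dock), open(d_hall_dock)} \ {at(dock)} = {open(d_hall_dock)}
  ∪ pre   = {open(d_hall_dock)} ∪ {at(hall), open(d_hall_dock)}
          = {at(hall), open(d_hall_dock)}

== RESULT ==
["at(hall)", "open(d_hall_dock)"]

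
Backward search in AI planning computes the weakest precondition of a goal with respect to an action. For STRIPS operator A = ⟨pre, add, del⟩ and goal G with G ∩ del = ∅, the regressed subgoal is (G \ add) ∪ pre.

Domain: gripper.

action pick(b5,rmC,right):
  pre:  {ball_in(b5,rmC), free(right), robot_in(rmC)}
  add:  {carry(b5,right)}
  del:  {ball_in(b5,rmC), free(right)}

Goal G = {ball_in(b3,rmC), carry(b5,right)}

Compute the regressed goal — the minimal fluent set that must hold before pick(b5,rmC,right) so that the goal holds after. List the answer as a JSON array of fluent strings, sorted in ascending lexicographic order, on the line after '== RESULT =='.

Compute (G \ add) ∪ pre:
  G ∩ del = {}  (empty — regression defined)
  G \ add = {ball_in(b3,rmC), carry(b5,right)} \ {carry(b5,right)} = {ball_in(b3,rmC)}
  ∪ pre   = {ball_in(b3,rmC)} ∪ {ball_in(b5,rmC), free(right), robot_in(rmC)}
          = {ball_in(b3,rmC), ball_in(b5,rmC), free(right), robot_in(rmC)}

== RESULT ==
["ball_in(b3,rmC)", "ball_in(b5,rmC)", "free(right)", "robot_in(rmC)"]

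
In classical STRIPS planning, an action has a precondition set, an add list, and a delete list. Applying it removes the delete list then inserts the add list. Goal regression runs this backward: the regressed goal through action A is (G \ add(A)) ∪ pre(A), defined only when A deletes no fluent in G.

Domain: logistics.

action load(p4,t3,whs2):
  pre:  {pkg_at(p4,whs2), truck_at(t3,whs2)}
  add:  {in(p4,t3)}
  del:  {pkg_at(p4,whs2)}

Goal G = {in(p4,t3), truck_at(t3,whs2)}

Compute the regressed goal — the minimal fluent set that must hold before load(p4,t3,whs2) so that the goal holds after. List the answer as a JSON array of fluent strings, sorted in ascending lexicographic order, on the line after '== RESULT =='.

Compute (G \ add) ∪ pre:
  G ∩ del = {}  (empty — regression defined)
  G \ add = {in(p4,t3), truck_at(t3,whs2)} \ {in(p4,t3)} = {truck_at(t3,whs2)}
  ∪ pre   = {truck_at(t3,whs2)} ∪ {pkg_at(p4,whs2), truck_at(t3,whs2)}
          = {pkg_at(p4,whs2), truck_at(t3,whs2)}

== RESULT ==
["pkg_at(p4,whs2)", "truck_at(t3,whs2)"]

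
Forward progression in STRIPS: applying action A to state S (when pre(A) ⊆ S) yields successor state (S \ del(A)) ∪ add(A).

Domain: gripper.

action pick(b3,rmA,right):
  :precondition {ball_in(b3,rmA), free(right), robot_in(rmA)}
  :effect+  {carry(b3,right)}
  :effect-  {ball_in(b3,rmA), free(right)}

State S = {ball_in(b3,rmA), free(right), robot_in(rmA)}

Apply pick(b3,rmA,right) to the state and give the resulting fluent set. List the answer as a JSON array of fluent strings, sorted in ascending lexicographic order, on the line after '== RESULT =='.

Progress:
  pre ⊆ S: {ball_in(b3,rmA), free(right), robot_in(rmA)} ⊆ S  — applicable
  S \ del = {robot_in(rmA)}
  ∪ add   = {carry(b3,right), robot_in(rmA)}

== RESULT ==
["carry(b3,right)", "robot_in(rmA)"]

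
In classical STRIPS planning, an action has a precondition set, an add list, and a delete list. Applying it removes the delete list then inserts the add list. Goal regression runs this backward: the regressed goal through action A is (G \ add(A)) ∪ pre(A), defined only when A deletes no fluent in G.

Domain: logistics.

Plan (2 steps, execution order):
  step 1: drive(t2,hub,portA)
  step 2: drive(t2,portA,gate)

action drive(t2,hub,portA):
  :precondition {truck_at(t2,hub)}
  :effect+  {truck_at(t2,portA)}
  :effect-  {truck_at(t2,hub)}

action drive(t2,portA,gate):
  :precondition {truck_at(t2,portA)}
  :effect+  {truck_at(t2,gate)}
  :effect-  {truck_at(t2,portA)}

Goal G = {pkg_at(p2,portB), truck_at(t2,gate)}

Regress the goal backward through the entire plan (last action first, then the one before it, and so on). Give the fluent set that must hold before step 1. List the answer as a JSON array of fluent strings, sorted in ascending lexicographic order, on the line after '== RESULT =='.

Regress step by step:
  through step 2 (drive(t2,portA,gate)): drop {truck_at(t2,gate)}, keep {pkg_at(p2,portB)}, require {truck_at(t2,portA)}
    → {pkg_at(p2,portB), truck_at(t2,portA)}
  through step 1 (drive(t2,hub,portA)): drop {truck_at(t2,portA)}, keep {pkg_at(p2,portB)}, require {truck_at(t2,hub)}
    → {pkg_at(p2,portB), truck_at(t2,hub)}

== RESULT ==
["pkg_at(p2,portB)", "truck_at(t2,hub)"]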